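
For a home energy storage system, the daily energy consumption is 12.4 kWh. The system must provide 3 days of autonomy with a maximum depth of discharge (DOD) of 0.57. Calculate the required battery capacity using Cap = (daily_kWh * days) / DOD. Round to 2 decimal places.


Total energy needed = daily * days = 12.4 * 3 = 37.2 kWh
Account for depth of discharge:
  Cap = total_energy / DOD = 37.2 / 0.57
  Cap = 65.26 kWh

65.26


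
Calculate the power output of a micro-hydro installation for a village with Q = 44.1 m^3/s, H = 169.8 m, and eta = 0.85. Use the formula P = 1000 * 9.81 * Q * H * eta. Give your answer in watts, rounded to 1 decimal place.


Apply the hydropower formula P = rho * g * Q * H * eta
rho * g = 1000 * 9.81 = 9810.0
P = 9810.0 * 44.1 * 169.8 * 0.85
P = 62440188.9 W

62440188.9


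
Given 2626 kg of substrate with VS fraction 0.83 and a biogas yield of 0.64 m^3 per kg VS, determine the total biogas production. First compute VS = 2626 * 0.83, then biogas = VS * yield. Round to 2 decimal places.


Compute volatile solids:
  VS = mass * VS_fraction = 2626 * 0.83 = 2179.58 kg
Calculate biogas volume:
  Biogas = VS * specific_yield = 2179.58 * 0.64
  Biogas = 1394.93 m^3

1394.93


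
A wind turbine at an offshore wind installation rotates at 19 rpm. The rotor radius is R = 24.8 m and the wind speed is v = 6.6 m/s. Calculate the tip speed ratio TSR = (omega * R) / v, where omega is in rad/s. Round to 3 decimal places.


Convert rotational speed to rad/s:
  omega = 19 * 2 * pi / 60 = 1.9897 rad/s
Compute tip speed:
  v_tip = omega * R = 1.9897 * 24.8 = 49.344 m/s
Tip speed ratio:
  TSR = v_tip / v_wind = 49.344 / 6.6 = 7.476

7.476


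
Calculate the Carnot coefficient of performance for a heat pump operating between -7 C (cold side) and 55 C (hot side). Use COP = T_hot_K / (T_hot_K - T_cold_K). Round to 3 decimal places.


Convert to Kelvin:
  T_hot = 55 + 273.15 = 328.15 K
  T_cold = -7 + 273.15 = 266.15 K
Apply Carnot COP formula:
  COP = T_hot_K / (T_hot_K - T_cold_K) = 328.15 / 62.0
  COP = 5.293

5.293


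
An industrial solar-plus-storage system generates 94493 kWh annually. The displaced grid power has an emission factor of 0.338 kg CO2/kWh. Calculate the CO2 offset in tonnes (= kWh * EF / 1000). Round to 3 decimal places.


CO2 offset in kg = generation * emission_factor
CO2 offset = 94493 * 0.338 = 31938.63 kg
Convert to tonnes:
  CO2 offset = 31938.63 / 1000 = 31.939 tonnes

31.939


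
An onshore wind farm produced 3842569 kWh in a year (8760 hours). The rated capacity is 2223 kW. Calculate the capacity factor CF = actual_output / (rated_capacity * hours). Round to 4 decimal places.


Capacity factor = actual output / maximum possible output
Maximum possible = rated * hours = 2223 * 8760 = 19473480 kWh
CF = 3842569 / 19473480
CF = 0.1973

0.1973


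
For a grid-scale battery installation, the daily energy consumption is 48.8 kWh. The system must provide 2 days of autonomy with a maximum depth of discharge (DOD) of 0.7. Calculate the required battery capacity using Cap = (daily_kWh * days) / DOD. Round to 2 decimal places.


Total energy needed = daily * days = 48.8 * 2 = 97.6 kWh
Account for depth of discharge:
  Cap = total_energy / DOD = 97.6 / 0.7
  Cap = 139.43 kWh

139.43


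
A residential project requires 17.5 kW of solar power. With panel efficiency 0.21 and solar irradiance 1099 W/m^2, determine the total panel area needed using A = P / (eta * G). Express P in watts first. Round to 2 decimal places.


Convert target power to watts: P = 17.5 * 1000 = 17500.0 W
Compute denominator: eta * G = 0.21 * 1099 = 230.79
Required area A = P / (eta * G) = 17500.0 / 230.79
A = 75.83 m^2

75.83


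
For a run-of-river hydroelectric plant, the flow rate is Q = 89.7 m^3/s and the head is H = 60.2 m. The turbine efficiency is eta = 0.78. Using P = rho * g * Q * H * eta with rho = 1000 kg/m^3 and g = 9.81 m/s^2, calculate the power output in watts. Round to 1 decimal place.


Apply the hydropower formula P = rho * g * Q * H * eta
rho * g = 1000 * 9.81 = 9810.0
P = 9810.0 * 89.7 * 60.2 * 0.78
P = 41319260.9 W

41319260.9


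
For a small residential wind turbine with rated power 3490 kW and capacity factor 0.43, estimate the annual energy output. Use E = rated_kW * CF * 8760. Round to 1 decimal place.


Annual energy = rated_kW * capacity_factor * hours_per_year
Given: P_rated = 3490 kW, CF = 0.43, hours = 8760
E = 3490 * 0.43 * 8760
E = 13146132.0 kWh

13146132.0


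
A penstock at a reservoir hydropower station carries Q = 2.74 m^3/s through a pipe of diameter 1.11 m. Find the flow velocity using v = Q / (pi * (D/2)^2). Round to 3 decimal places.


Compute pipe cross-sectional area:
  A = pi * (D/2)^2 = pi * (1.11/2)^2 = 0.9677 m^2
Calculate velocity:
  v = Q / A = 2.74 / 0.9677
  v = 2.831 m/s

2.831


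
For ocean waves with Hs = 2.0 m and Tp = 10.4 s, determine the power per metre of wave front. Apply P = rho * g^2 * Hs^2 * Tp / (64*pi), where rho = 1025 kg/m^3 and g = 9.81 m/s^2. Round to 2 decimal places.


Apply wave power formula:
  g^2 = 9.81^2 = 96.2361
  Hs^2 = 2.0^2 = 4.0
  Numerator = rho * g^2 * Hs^2 * Tp = 1025 * 96.2361 * 4.0 * 10.4 = 4103507.3
  Denominator = 64 * pi = 201.0619
  P = 4103507.3 / 201.0619 = 20409.17 W/m

20409.17


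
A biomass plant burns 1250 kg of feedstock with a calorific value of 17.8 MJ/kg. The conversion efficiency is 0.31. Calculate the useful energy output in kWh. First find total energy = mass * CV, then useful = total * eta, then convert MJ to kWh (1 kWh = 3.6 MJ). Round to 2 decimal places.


Total energy = mass * CV = 1250 * 17.8 = 22250.0 MJ
Useful energy = total * eta = 22250.0 * 0.31 = 6897.5 MJ
Convert to kWh: 6897.5 / 3.6
Useful energy = 1915.97 kWh

1915.97


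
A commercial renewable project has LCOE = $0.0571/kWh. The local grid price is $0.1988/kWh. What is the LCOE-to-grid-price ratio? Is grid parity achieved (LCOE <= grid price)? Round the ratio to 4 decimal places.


Compare LCOE to grid price:
  LCOE = $0.0571/kWh, Grid price = $0.1988/kWh
  Ratio = LCOE / grid_price = 0.0571 / 0.1988 = 0.2872
  Grid parity achieved (ratio <= 1)? yes

0.2872


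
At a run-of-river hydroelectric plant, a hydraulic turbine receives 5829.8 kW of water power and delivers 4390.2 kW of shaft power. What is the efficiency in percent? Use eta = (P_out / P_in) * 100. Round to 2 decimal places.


Turbine efficiency = (output power / input power) * 100
eta = (4390.2 / 5829.8) * 100
eta = 75.31%

75.31


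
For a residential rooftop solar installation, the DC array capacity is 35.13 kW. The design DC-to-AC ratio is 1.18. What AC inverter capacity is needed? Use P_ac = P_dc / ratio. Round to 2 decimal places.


The inverter AC capacity is determined by the DC/AC ratio.
Given: P_dc = 35.13 kW, DC/AC ratio = 1.18
P_ac = P_dc / ratio = 35.13 / 1.18
P_ac = 29.77 kW

29.77


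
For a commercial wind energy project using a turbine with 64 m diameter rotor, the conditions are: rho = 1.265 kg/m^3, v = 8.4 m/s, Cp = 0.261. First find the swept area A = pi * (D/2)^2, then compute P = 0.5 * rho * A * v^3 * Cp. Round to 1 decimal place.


Step 1 -- Compute swept area:
  A = pi * (D/2)^2 = pi * (64/2)^2 = 3216.99 m^2
Step 2 -- Apply wind power equation:
  P = 0.5 * rho * A * v^3 * Cp
  v^3 = 8.4^3 = 592.704
  P = 0.5 * 1.265 * 3216.99 * 592.704 * 0.261
  P = 314766.7 W

314766.7


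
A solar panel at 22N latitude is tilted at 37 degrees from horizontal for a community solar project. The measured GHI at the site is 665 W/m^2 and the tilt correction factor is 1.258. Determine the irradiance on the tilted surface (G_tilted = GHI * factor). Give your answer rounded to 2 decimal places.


Identify the given values:
  GHI = 665 W/m^2, tilt correction factor = 1.258
Apply the formula G_tilted = GHI * factor:
  G_tilted = 665 * 1.258
  G_tilted = 836.57 W/m^2

836.57


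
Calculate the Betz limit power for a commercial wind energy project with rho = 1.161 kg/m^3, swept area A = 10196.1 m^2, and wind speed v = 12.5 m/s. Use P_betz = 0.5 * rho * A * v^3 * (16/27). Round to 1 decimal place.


The Betz coefficient Cp_max = 16/27 = 0.5926
v^3 = 12.5^3 = 1953.125
P_betz = 0.5 * rho * A * v^3 * Cp_max
P_betz = 0.5 * 1.161 * 10196.1 * 1953.125 * 0.5926
P_betz = 6850504.7 W

6850504.7


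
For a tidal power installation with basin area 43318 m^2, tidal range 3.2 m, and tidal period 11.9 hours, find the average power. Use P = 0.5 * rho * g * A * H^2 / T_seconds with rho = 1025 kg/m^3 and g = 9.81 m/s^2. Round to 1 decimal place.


Convert period to seconds: T = 11.9 * 3600 = 42840.0 s
H^2 = 3.2^2 = 10.24
P = 0.5 * rho * g * A * H^2 / T
P = 0.5 * 1025 * 9.81 * 43318 * 10.24 / 42840.0
P = 52057.3 W

52057.3


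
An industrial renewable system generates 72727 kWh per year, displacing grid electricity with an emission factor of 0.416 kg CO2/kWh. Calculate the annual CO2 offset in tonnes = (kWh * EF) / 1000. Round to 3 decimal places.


CO2 offset in kg = generation * emission_factor
CO2 offset = 72727 * 0.416 = 30254.43 kg
Convert to tonnes:
  CO2 offset = 30254.43 / 1000 = 30.254 tonnes

30.254


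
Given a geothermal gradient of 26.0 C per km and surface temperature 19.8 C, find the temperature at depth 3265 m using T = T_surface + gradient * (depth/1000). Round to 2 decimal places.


Convert depth to km: 3265 / 1000 = 3.265 km
Temperature increase = gradient * depth_km = 26.0 * 3.265 = 84.89 C
Temperature at depth = T_surface + delta_T = 19.8 + 84.89
T = 104.69 C

104.69


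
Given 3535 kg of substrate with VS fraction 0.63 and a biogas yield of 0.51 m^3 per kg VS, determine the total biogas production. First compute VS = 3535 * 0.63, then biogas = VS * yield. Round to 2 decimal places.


Compute volatile solids:
  VS = mass * VS_fraction = 3535 * 0.63 = 2227.05 kg
Calculate biogas volume:
  Biogas = VS * specific_yield = 2227.05 * 0.51
  Biogas = 1135.80 m^3

1135.80


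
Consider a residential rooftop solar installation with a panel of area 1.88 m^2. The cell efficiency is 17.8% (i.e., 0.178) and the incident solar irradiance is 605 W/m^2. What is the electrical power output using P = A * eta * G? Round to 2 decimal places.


Use the solar power formula P = A * eta * G.
Given: A = 1.88 m^2, eta = 0.178, G = 605 W/m^2
P = 1.88 * 0.178 * 605
P = 202.46 W

202.46


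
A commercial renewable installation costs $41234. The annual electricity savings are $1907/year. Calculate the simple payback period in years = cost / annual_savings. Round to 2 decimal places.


Simple payback period = initial cost / annual savings
Payback = 41234 / 1907
Payback = 21.62 years

21.62


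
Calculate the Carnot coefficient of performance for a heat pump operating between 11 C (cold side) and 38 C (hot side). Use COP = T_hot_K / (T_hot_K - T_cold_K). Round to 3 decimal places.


Convert to Kelvin:
  T_hot = 38 + 273.15 = 311.15 K
  T_cold = 11 + 273.15 = 284.15 K
Apply Carnot COP formula:
  COP = T_hot_K / (T_hot_K - T_cold_K) = 311.15 / 27.0
  COP = 11.524

11.524


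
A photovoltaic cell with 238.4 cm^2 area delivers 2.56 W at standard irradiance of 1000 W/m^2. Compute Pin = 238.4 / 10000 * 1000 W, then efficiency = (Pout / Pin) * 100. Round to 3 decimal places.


First compute the input power:
  Pin = area_cm2 / 10000 * G = 238.4 / 10000 * 1000 = 23.84 W
Then compute efficiency:
  Efficiency = (Pout / Pin) * 100 = (2.56 / 23.84) * 100
  Efficiency = 10.738%

10.738


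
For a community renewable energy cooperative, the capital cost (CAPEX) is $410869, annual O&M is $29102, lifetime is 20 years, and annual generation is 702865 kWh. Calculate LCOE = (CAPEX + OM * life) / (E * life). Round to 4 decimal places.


Total cost = CAPEX + OM * lifetime = 410869 + 29102 * 20 = 410869 + 582040 = 992909
Total generation = annual * lifetime = 702865 * 20 = 14057300 kWh
LCOE = 992909 / 14057300
LCOE = 0.0706 $/kWh

0.0706


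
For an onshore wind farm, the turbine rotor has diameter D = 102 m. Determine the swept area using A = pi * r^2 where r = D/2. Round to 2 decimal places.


Compute the rotor radius:
  r = D / 2 = 102 / 2 = 51.0 m
Calculate swept area:
  A = pi * r^2 = pi * 51.0^2
  A = 8171.28 m^2

8171.28


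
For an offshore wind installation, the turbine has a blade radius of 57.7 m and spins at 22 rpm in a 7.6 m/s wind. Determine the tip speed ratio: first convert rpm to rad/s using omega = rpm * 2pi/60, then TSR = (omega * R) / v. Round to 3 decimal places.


Convert rotational speed to rad/s:
  omega = 22 * 2 * pi / 60 = 2.3038 rad/s
Compute tip speed:
  v_tip = omega * R = 2.3038 * 57.7 = 132.931 m/s
Tip speed ratio:
  TSR = v_tip / v_wind = 132.931 / 7.6 = 17.491

17.491


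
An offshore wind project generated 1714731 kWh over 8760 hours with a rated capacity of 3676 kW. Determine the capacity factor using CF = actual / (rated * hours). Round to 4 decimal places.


Capacity factor = actual output / maximum possible output
Maximum possible = rated * hours = 3676 * 8760 = 32201760 kWh
CF = 1714731 / 32201760
CF = 0.0532

0.0532


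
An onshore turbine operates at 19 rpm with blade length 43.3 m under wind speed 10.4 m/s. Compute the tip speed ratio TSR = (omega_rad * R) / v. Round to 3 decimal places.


Convert rotational speed to rad/s:
  omega = 19 * 2 * pi / 60 = 1.9897 rad/s
Compute tip speed:
  v_tip = omega * R = 1.9897 * 43.3 = 86.153 m/s
Tip speed ratio:
  TSR = v_tip / v_wind = 86.153 / 10.4 = 8.284

8.284


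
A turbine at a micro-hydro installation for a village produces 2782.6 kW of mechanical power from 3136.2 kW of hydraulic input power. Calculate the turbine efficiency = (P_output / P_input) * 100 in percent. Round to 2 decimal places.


Turbine efficiency = (output power / input power) * 100
eta = (2782.6 / 3136.2) * 100
eta = 88.73%

88.73


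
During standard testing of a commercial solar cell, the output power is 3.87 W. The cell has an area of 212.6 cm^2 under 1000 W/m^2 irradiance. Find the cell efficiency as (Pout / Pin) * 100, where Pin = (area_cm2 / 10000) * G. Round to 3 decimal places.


First compute the input power:
  Pin = area_cm2 / 10000 * G = 212.6 / 10000 * 1000 = 21.26 W
Then compute efficiency:
  Efficiency = (Pout / Pin) * 100 = (3.87 / 21.26) * 100
  Efficiency = 18.203%

18.203


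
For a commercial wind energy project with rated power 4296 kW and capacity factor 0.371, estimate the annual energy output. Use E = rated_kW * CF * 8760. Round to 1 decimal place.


Annual energy = rated_kW * capacity_factor * hours_per_year
Given: P_rated = 4296 kW, CF = 0.371, hours = 8760
E = 4296 * 0.371 * 8760
E = 13961828.2 kWh

13961828.2


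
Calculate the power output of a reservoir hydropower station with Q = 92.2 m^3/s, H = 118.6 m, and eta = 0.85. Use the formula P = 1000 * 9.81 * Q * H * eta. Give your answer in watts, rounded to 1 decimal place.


Apply the hydropower formula P = rho * g * Q * H * eta
rho * g = 1000 * 9.81 = 9810.0
P = 9810.0 * 92.2 * 118.6 * 0.85
P = 91180830.4 W

91180830.4


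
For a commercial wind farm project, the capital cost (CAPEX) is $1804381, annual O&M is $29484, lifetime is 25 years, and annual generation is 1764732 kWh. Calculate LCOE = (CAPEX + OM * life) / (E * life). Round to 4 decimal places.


Total cost = CAPEX + OM * lifetime = 1804381 + 29484 * 25 = 1804381 + 737100 = 2541481
Total generation = annual * lifetime = 1764732 * 25 = 44118300 kWh
LCOE = 2541481 / 44118300
LCOE = 0.0576 $/kWh

0.0576


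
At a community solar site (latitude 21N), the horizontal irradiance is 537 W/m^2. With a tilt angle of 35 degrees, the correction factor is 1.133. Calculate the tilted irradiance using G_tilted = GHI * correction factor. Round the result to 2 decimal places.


Identify the given values:
  GHI = 537 W/m^2, tilt correction factor = 1.133
Apply the formula G_tilted = GHI * factor:
  G_tilted = 537 * 1.133
  G_tilted = 608.42 W/m^2

608.42


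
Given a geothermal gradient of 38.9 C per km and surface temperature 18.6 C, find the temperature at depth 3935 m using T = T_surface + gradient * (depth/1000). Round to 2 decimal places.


Convert depth to km: 3935 / 1000 = 3.935 km
Temperature increase = gradient * depth_km = 38.9 * 3.935 = 153.07 C
Temperature at depth = T_surface + delta_T = 18.6 + 153.07
T = 171.67 C

171.67


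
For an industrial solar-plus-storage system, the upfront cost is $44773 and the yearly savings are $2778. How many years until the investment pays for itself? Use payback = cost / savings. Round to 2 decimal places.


Simple payback period = initial cost / annual savings
Payback = 44773 / 2778
Payback = 16.12 years

16.12


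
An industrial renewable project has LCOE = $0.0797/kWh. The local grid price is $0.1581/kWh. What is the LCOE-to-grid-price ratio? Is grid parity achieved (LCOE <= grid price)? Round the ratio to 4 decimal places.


Compare LCOE to grid price:
  LCOE = $0.0797/kWh, Grid price = $0.1581/kWh
  Ratio = LCOE / grid_price = 0.0797 / 0.1581 = 0.5041
  Grid parity achieved (ratio <= 1)? yes

0.5041


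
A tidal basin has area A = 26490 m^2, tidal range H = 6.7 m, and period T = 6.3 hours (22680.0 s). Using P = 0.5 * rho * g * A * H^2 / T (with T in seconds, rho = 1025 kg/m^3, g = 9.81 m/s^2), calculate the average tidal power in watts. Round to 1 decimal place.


Convert period to seconds: T = 6.3 * 3600 = 22680.0 s
H^2 = 6.7^2 = 44.89
P = 0.5 * rho * g * A * H^2 / T
P = 0.5 * 1025 * 9.81 * 26490 * 44.89 / 22680.0
P = 263603.6 W

263603.6


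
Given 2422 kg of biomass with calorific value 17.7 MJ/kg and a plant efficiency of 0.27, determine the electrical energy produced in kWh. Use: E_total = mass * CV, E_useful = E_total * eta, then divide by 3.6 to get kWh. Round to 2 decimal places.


Total energy = mass * CV = 2422 * 17.7 = 42869.4 MJ
Useful energy = total * eta = 42869.4 * 0.27 = 11574.74 MJ
Convert to kWh: 11574.74 / 3.6
Useful energy = 3215.21 kWh

3215.21


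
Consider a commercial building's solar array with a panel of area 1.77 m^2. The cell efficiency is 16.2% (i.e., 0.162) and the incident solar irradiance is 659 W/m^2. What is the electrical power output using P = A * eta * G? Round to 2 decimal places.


Use the solar power formula P = A * eta * G.
Given: A = 1.77 m^2, eta = 0.162, G = 659 W/m^2
P = 1.77 * 0.162 * 659
P = 188.96 W

188.96


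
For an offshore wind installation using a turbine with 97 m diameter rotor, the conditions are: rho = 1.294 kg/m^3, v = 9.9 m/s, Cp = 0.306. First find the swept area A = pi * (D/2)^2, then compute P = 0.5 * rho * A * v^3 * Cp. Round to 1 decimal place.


Step 1 -- Compute swept area:
  A = pi * (D/2)^2 = pi * (97/2)^2 = 7389.81 m^2
Step 2 -- Apply wind power equation:
  P = 0.5 * rho * A * v^3 * Cp
  v^3 = 9.9^3 = 970.299
  P = 0.5 * 1.294 * 7389.81 * 970.299 * 0.306
  P = 1419595.6 W

1419595.6


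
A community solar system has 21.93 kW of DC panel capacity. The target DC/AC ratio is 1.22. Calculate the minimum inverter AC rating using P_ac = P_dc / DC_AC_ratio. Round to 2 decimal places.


The inverter AC capacity is determined by the DC/AC ratio.
Given: P_dc = 21.93 kW, DC/AC ratio = 1.22
P_ac = P_dc / ratio = 21.93 / 1.22
P_ac = 17.98 kW

17.98


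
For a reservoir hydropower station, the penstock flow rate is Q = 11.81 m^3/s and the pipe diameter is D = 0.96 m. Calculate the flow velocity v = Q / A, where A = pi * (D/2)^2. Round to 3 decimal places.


Compute pipe cross-sectional area:
  A = pi * (D/2)^2 = pi * (0.96/2)^2 = 0.7238 m^2
Calculate velocity:
  v = Q / A = 11.81 / 0.7238
  v = 16.316 m/s

16.316


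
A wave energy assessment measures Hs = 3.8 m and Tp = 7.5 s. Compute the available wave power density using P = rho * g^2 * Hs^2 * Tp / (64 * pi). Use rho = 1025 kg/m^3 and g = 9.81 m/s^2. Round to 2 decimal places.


Apply wave power formula:
  g^2 = 9.81^2 = 96.2361
  Hs^2 = 3.8^2 = 14.44
  Numerator = rho * g^2 * Hs^2 * Tp = 1025 * 96.2361 * 14.44 * 7.5 = 10682928.87
  Denominator = 64 * pi = 201.0619
  P = 10682928.87 / 201.0619 = 53132.53 W/m

53132.53


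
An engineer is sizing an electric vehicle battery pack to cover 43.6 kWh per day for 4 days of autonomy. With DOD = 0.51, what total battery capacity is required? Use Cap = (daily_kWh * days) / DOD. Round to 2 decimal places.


Total energy needed = daily * days = 43.6 * 4 = 174.4 kWh
Account for depth of discharge:
  Cap = total_energy / DOD = 174.4 / 0.51
  Cap = 341.96 kWh

341.96


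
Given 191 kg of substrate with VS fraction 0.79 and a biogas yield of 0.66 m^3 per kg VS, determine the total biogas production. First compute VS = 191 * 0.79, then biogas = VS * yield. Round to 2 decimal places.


Compute volatile solids:
  VS = mass * VS_fraction = 191 * 0.79 = 150.89 kg
Calculate biogas volume:
  Biogas = VS * specific_yield = 150.89 * 0.66
  Biogas = 99.59 m^3

99.59


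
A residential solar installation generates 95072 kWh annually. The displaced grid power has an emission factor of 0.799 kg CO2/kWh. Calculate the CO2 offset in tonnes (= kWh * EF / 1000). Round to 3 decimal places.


CO2 offset in kg = generation * emission_factor
CO2 offset = 95072 * 0.799 = 75962.53 kg
Convert to tonnes:
  CO2 offset = 75962.53 / 1000 = 75.963 tonnes

75.963


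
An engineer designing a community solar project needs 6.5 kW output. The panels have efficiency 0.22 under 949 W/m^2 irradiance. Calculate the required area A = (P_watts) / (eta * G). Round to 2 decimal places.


Convert target power to watts: P = 6.5 * 1000 = 6500.0 W
Compute denominator: eta * G = 0.22 * 949 = 208.78
Required area A = P / (eta * G) = 6500.0 / 208.78
A = 31.13 m^2

31.13


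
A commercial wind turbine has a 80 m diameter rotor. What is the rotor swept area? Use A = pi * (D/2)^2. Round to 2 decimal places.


Compute the rotor radius:
  r = D / 2 = 80 / 2 = 40.0 m
Calculate swept area:
  A = pi * r^2 = pi * 40.0^2
  A = 5026.55 m^2

5026.55


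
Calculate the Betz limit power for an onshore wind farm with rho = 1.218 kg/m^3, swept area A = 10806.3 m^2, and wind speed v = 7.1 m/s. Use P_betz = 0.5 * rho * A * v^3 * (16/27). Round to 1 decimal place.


The Betz coefficient Cp_max = 16/27 = 0.5926
v^3 = 7.1^3 = 357.911
P_betz = 0.5 * rho * A * v^3 * Cp_max
P_betz = 0.5 * 1.218 * 10806.3 * 357.911 * 0.5926
P_betz = 1395807.7 W

1395807.7


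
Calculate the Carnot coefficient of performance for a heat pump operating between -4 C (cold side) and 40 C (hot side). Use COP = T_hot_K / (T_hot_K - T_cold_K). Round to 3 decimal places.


Convert to Kelvin:
  T_hot = 40 + 273.15 = 313.15 K
  T_cold = -4 + 273.15 = 269.15 K
Apply Carnot COP formula:
  COP = T_hot_K / (T_hot_K - T_cold_K) = 313.15 / 44.0
  COP = 7.117

7.117


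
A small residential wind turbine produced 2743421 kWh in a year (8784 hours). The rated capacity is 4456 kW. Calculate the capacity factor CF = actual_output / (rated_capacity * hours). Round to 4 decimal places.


Capacity factor = actual output / maximum possible output
Maximum possible = rated * hours = 4456 * 8784 = 39141504 kWh
CF = 2743421 / 39141504
CF = 0.0701

0.0701


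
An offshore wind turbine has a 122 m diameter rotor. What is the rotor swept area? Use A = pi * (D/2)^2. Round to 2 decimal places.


Compute the rotor radius:
  r = D / 2 = 122 / 2 = 61.0 m
Calculate swept area:
  A = pi * r^2 = pi * 61.0^2
  A = 11689.87 m^2

11689.87


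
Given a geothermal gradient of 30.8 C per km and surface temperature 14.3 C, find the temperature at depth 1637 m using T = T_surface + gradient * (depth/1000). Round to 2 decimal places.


Convert depth to km: 1637 / 1000 = 1.637 km
Temperature increase = gradient * depth_km = 30.8 * 1.637 = 50.42 C
Temperature at depth = T_surface + delta_T = 14.3 + 50.42
T = 64.72 C

64.72


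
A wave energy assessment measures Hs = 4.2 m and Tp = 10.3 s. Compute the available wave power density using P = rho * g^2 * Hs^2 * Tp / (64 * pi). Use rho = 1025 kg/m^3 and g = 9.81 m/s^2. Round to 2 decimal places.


Apply wave power formula:
  g^2 = 9.81^2 = 96.2361
  Hs^2 = 4.2^2 = 17.64
  Numerator = rho * g^2 * Hs^2 * Tp = 1025 * 96.2361 * 17.64 * 10.3 = 17922462.72
  Denominator = 64 * pi = 201.0619
  P = 17922462.72 / 201.0619 = 89139.02 W/m

89139.02


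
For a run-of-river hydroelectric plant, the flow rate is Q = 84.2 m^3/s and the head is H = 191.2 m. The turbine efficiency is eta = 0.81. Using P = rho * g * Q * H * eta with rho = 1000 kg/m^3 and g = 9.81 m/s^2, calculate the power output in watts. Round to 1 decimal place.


Apply the hydropower formula P = rho * g * Q * H * eta
rho * g = 1000 * 9.81 = 9810.0
P = 9810.0 * 84.2 * 191.2 * 0.81
P = 127924581.7 W

127924581.7


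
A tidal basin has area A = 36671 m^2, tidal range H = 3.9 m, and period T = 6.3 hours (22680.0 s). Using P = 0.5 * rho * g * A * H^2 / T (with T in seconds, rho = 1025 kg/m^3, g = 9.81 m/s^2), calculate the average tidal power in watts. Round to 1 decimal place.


Convert period to seconds: T = 6.3 * 3600 = 22680.0 s
H^2 = 3.9^2 = 15.21
P = 0.5 * rho * g * A * H^2 / T
P = 0.5 * 1025 * 9.81 * 36671 * 15.21 / 22680.0
P = 123643.6 W

123643.6


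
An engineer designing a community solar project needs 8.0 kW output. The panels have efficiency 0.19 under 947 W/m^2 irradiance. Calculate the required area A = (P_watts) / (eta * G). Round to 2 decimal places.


Convert target power to watts: P = 8.0 * 1000 = 8000.0 W
Compute denominator: eta * G = 0.19 * 947 = 179.93
Required area A = P / (eta * G) = 8000.0 / 179.93
A = 44.46 m^2

44.46


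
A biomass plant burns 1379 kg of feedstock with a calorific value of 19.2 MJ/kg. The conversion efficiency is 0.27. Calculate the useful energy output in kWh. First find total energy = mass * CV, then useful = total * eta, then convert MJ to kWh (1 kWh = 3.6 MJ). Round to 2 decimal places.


Total energy = mass * CV = 1379 * 19.2 = 26476.8 MJ
Useful energy = total * eta = 26476.8 * 0.27 = 7148.74 MJ
Convert to kWh: 7148.74 / 3.6
Useful energy = 1985.76 kWh

1985.76


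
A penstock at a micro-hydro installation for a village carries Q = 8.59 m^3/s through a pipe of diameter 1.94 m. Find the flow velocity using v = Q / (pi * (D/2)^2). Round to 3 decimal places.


Compute pipe cross-sectional area:
  A = pi * (D/2)^2 = pi * (1.94/2)^2 = 2.9559 m^2
Calculate velocity:
  v = Q / A = 8.59 / 2.9559
  v = 2.906 m/s

2.906


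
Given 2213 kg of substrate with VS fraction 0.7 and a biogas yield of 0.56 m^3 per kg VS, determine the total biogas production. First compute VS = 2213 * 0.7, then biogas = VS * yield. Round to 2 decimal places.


Compute volatile solids:
  VS = mass * VS_fraction = 2213 * 0.7 = 1549.1 kg
Calculate biogas volume:
  Biogas = VS * specific_yield = 1549.1 * 0.56
  Biogas = 867.50 m^3

867.50


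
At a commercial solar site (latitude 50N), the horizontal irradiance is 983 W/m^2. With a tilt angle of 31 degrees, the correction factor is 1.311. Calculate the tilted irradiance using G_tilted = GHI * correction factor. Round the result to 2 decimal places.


Identify the given values:
  GHI = 983 W/m^2, tilt correction factor = 1.311
Apply the formula G_tilted = GHI * factor:
  G_tilted = 983 * 1.311
  G_tilted = 1288.71 W/m^2

1288.71


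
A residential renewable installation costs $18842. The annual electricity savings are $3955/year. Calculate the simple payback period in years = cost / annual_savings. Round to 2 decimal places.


Simple payback period = initial cost / annual savings
Payback = 18842 / 3955
Payback = 4.76 years

4.76


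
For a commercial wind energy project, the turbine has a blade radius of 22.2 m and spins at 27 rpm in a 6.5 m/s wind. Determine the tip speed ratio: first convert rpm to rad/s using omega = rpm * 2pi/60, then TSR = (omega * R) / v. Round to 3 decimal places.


Convert rotational speed to rad/s:
  omega = 27 * 2 * pi / 60 = 2.8274 rad/s
Compute tip speed:
  v_tip = omega * R = 2.8274 * 22.2 = 62.769 m/s
Tip speed ratio:
  TSR = v_tip / v_wind = 62.769 / 6.5 = 9.657

9.657


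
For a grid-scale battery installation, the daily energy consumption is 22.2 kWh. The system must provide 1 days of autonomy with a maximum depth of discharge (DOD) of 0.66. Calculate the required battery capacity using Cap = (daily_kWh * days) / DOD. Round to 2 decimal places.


Total energy needed = daily * days = 22.2 * 1 = 22.2 kWh
Account for depth of discharge:
  Cap = total_energy / DOD = 22.2 / 0.66
  Cap = 33.64 kWh

33.64


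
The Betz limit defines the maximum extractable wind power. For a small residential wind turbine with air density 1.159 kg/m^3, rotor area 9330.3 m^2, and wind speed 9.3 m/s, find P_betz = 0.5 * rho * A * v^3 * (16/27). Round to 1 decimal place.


The Betz coefficient Cp_max = 16/27 = 0.5926
v^3 = 9.3^3 = 804.357
P_betz = 0.5 * rho * A * v^3 * Cp_max
P_betz = 0.5 * 1.159 * 9330.3 * 804.357 * 0.5926
P_betz = 2577235.5 W

2577235.5


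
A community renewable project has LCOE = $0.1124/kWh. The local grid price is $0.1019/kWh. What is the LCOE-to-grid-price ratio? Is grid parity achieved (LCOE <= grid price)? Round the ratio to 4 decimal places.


Compare LCOE to grid price:
  LCOE = $0.1124/kWh, Grid price = $0.1019/kWh
  Ratio = LCOE / grid_price = 0.1124 / 0.1019 = 1.1030
  Grid parity achieved (ratio <= 1)? no

1.1030


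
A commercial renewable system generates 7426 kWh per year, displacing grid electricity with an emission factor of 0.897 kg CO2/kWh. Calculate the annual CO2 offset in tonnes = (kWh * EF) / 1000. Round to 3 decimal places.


CO2 offset in kg = generation * emission_factor
CO2 offset = 7426 * 0.897 = 6661.12 kg
Convert to tonnes:
  CO2 offset = 6661.12 / 1000 = 6.661 tonnes

6.661


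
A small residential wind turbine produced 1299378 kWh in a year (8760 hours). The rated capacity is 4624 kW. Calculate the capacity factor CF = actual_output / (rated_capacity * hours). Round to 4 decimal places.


Capacity factor = actual output / maximum possible output
Maximum possible = rated * hours = 4624 * 8760 = 40506240 kWh
CF = 1299378 / 40506240
CF = 0.0321

0.0321


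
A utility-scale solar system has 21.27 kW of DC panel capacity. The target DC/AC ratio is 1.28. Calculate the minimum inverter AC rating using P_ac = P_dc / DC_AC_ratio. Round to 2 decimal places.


The inverter AC capacity is determined by the DC/AC ratio.
Given: P_dc = 21.27 kW, DC/AC ratio = 1.28
P_ac = P_dc / ratio = 21.27 / 1.28
P_ac = 16.62 kW

16.62


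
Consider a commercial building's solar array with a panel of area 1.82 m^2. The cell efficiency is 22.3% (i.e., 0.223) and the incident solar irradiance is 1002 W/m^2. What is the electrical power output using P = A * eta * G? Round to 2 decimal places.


Use the solar power formula P = A * eta * G.
Given: A = 1.82 m^2, eta = 0.223, G = 1002 W/m^2
P = 1.82 * 0.223 * 1002
P = 406.67 W

406.67


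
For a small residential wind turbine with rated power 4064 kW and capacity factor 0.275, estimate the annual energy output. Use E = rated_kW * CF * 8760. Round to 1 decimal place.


Annual energy = rated_kW * capacity_factor * hours_per_year
Given: P_rated = 4064 kW, CF = 0.275, hours = 8760
E = 4064 * 0.275 * 8760
E = 9790176.0 kWh

9790176.0


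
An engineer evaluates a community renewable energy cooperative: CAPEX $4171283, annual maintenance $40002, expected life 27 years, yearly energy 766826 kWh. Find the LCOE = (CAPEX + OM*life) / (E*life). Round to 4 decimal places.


Total cost = CAPEX + OM * lifetime = 4171283 + 40002 * 27 = 4171283 + 1080054 = 5251337
Total generation = annual * lifetime = 766826 * 27 = 20704302 kWh
LCOE = 5251337 / 20704302
LCOE = 0.2536 $/kWh

0.2536


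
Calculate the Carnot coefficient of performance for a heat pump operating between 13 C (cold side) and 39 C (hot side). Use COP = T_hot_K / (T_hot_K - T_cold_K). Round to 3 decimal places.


Convert to Kelvin:
  T_hot = 39 + 273.15 = 312.15 K
  T_cold = 13 + 273.15 = 286.15 K
Apply Carnot COP formula:
  COP = T_hot_K / (T_hot_K - T_cold_K) = 312.15 / 26.0
  COP = 12.006

12.006


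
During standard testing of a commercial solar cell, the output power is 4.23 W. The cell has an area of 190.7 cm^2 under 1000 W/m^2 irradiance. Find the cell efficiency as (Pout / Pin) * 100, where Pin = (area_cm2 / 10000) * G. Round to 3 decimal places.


First compute the input power:
  Pin = area_cm2 / 10000 * G = 190.7 / 10000 * 1000 = 19.07 W
Then compute efficiency:
  Efficiency = (Pout / Pin) * 100 = (4.23 / 19.07) * 100
  Efficiency = 22.181%

22.181


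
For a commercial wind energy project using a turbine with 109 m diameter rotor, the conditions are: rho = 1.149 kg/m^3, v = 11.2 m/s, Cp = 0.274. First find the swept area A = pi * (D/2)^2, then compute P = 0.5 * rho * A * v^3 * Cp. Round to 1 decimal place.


Step 1 -- Compute swept area:
  A = pi * (D/2)^2 = pi * (109/2)^2 = 9331.32 m^2
Step 2 -- Apply wind power equation:
  P = 0.5 * rho * A * v^3 * Cp
  v^3 = 11.2^3 = 1404.928
  P = 0.5 * 1.149 * 9331.32 * 1404.928 * 0.274
  P = 2063657.1 W

2063657.1


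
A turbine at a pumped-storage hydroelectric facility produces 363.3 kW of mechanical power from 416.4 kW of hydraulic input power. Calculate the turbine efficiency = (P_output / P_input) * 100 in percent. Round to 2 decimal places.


Turbine efficiency = (output power / input power) * 100
eta = (363.3 / 416.4) * 100
eta = 87.25%

87.25


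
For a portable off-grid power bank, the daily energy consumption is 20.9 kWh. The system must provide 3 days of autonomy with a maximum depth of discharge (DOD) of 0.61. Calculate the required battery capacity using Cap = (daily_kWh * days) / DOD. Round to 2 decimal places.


Total energy needed = daily * days = 20.9 * 3 = 62.7 kWh
Account for depth of discharge:
  Cap = total_energy / DOD = 62.7 / 0.61
  Cap = 102.79 kWh

102.79


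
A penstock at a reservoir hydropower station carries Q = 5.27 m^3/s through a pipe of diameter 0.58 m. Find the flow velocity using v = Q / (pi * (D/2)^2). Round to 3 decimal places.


Compute pipe cross-sectional area:
  A = pi * (D/2)^2 = pi * (0.58/2)^2 = 0.2642 m^2
Calculate velocity:
  v = Q / A = 5.27 / 0.2642
  v = 19.946 m/s

19.946


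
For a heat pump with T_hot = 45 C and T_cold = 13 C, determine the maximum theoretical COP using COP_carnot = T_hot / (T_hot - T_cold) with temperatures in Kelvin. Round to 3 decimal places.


Convert to Kelvin:
  T_hot = 45 + 273.15 = 318.15 K
  T_cold = 13 + 273.15 = 286.15 K
Apply Carnot COP formula:
  COP = T_hot_K / (T_hot_K - T_cold_K) = 318.15 / 32.0
  COP = 9.942

9.942


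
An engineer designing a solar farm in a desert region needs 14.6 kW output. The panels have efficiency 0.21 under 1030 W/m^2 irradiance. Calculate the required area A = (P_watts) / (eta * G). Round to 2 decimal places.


Convert target power to watts: P = 14.6 * 1000 = 14600.0 W
Compute denominator: eta * G = 0.21 * 1030 = 216.3
Required area A = P / (eta * G) = 14600.0 / 216.3
A = 67.50 m^2

67.50


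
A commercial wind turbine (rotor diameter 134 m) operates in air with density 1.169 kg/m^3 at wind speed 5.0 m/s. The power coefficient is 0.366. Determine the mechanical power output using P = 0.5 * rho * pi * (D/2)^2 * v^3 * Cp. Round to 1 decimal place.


Step 1 -- Compute swept area:
  A = pi * (D/2)^2 = pi * (134/2)^2 = 14102.61 m^2
Step 2 -- Apply wind power equation:
  P = 0.5 * rho * A * v^3 * Cp
  v^3 = 5.0^3 = 125.0
  P = 0.5 * 1.169 * 14102.61 * 125.0 * 0.366
  P = 377116.1 W

377116.1


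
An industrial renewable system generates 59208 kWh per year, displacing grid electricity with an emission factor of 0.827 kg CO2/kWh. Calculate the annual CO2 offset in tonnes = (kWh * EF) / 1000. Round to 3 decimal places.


CO2 offset in kg = generation * emission_factor
CO2 offset = 59208 * 0.827 = 48965.02 kg
Convert to tonnes:
  CO2 offset = 48965.02 / 1000 = 48.965 tonnes

48.965


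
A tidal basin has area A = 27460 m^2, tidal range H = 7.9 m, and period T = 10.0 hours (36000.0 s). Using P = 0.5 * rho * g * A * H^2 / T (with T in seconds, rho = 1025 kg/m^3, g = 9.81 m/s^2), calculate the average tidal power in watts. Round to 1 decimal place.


Convert period to seconds: T = 10.0 * 3600 = 36000.0 s
H^2 = 7.9^2 = 62.41
P = 0.5 * rho * g * A * H^2 / T
P = 0.5 * 1025 * 9.81 * 27460 * 62.41 / 36000.0
P = 239339.9 W

239339.9


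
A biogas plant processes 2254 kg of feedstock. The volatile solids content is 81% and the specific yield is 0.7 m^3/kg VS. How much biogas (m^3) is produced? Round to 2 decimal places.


Compute volatile solids:
  VS = mass * VS_fraction = 2254 * 0.81 = 1825.74 kg
Calculate biogas volume:
  Biogas = VS * specific_yield = 1825.74 * 0.7
  Biogas = 1278.02 m^3

1278.02


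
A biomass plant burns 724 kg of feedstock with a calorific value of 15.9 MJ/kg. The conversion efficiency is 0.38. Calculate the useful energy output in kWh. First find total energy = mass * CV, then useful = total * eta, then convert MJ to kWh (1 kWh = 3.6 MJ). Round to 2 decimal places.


Total energy = mass * CV = 724 * 15.9 = 11511.6 MJ
Useful energy = total * eta = 11511.6 * 0.38 = 4374.41 MJ
Convert to kWh: 4374.41 / 3.6
Useful energy = 1215.11 kWh

1215.11


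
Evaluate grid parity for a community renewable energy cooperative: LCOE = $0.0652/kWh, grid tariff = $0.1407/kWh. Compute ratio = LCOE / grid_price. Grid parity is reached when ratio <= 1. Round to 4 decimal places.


Compare LCOE to grid price:
  LCOE = $0.0652/kWh, Grid price = $0.1407/kWh
  Ratio = LCOE / grid_price = 0.0652 / 0.1407 = 0.4634
  Grid parity achieved (ratio <= 1)? yes

0.4634


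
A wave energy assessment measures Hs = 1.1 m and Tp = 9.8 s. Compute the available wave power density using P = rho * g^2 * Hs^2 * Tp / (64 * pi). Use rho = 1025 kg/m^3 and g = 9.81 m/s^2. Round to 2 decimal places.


Apply wave power formula:
  g^2 = 9.81^2 = 96.2361
  Hs^2 = 1.1^2 = 1.21
  Numerator = rho * g^2 * Hs^2 * Tp = 1025 * 96.2361 * 1.21 * 9.8 = 1169696.87
  Denominator = 64 * pi = 201.0619
  P = 1169696.87 / 201.0619 = 5817.59 W/m

5817.59


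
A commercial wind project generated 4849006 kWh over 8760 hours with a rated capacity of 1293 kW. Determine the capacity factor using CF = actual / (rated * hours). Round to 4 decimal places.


Capacity factor = actual output / maximum possible output
Maximum possible = rated * hours = 1293 * 8760 = 11326680 kWh
CF = 4849006 / 11326680
CF = 0.4281

0.4281


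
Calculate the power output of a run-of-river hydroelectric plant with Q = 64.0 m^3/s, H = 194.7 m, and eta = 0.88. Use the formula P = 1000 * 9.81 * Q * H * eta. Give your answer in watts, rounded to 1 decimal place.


Apply the hydropower formula P = rho * g * Q * H * eta
rho * g = 1000 * 9.81 = 9810.0
P = 9810.0 * 64.0 * 194.7 * 0.88
P = 107571594.2 W

107571594.2


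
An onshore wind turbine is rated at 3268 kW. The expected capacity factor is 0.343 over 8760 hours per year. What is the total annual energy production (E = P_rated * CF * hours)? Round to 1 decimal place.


Annual energy = rated_kW * capacity_factor * hours_per_year
Given: P_rated = 3268 kW, CF = 0.343, hours = 8760
E = 3268 * 0.343 * 8760
E = 9819294.2 kWh

9819294.2


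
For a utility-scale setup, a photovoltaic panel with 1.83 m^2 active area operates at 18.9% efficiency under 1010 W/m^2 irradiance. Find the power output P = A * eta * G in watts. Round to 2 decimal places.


Use the solar power formula P = A * eta * G.
Given: A = 1.83 m^2, eta = 0.189, G = 1010 W/m^2
P = 1.83 * 0.189 * 1010
P = 349.33 W

349.33


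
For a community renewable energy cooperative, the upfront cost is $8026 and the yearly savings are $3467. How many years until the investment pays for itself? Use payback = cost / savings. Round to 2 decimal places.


Simple payback period = initial cost / annual savings
Payback = 8026 / 3467
Payback = 2.31 years

2.31


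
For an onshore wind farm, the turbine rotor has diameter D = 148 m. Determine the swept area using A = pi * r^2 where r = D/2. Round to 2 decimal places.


Compute the rotor radius:
  r = D / 2 = 148 / 2 = 74.0 m
Calculate swept area:
  A = pi * r^2 = pi * 74.0^2
  A = 17203.36 m^2

17203.36
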